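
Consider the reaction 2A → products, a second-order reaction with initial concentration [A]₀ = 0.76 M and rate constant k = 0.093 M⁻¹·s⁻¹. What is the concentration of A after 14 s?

0.382 M

Step 1: For a second-order reaction: 1/[A] = 1/[A]₀ + kt
Step 2: 1/[A] = 1/0.76 + 0.093 × 14
Step 3: 1/[A] = 1.316 + 1.302 = 2.618
Step 4: [A] = 1/2.618 = 0.382 M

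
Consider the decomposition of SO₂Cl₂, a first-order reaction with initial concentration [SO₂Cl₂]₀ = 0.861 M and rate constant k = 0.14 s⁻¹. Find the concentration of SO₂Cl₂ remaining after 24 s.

0.02991 M

Step 1: For a first-order reaction: [SO₂Cl₂] = [SO₂Cl₂]₀ × e^(-kt)
Step 2: [SO₂Cl₂] = 0.861 × e^(-0.14 × 24)
Step 3: [SO₂Cl₂] = 0.861 × e^(-3.36)
Step 4: [SO₂Cl₂] = 0.861 × 0.0347353 = 0.02991 M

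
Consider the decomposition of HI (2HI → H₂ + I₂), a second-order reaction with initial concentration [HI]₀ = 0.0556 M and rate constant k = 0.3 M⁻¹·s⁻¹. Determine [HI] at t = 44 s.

0.03207 M

Step 1: For a second-order reaction: 1/[HI] = 1/[HI]₀ + kt
Step 2: 1/[HI] = 1/0.0556 + 0.3 × 44
Step 3: 1/[HI] = 17.99 + 13.2 = 31.19
Step 4: [HI] = 1/31.19 = 0.03207 M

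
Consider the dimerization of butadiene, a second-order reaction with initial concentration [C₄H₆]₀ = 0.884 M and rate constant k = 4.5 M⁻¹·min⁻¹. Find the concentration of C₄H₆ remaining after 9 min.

0.02402 M

Step 1: For a second-order reaction: 1/[C₄H₆] = 1/[C₄H₆]₀ + kt
Step 2: 1/[C₄H₆] = 1/0.884 + 4.5 × 9
Step 3: 1/[C₄H₆] = 1.131 + 40.5 = 41.63
Step 4: [C₄H₆] = 1/41.63 = 0.02402 M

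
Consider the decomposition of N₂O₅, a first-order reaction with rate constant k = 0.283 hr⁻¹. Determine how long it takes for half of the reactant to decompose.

2.449 hr

Step 1: For a first-order reaction, t₁/₂ = ln(2)/k
Step 2: t₁/₂ = ln(2)/0.283
Step 3: t₁/₂ = 0.6931/0.283 = 2.449 hr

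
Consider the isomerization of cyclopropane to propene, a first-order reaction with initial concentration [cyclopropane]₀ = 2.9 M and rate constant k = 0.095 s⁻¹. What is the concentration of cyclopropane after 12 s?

0.9275 M

Step 1: For a first-order reaction: [cyclopropane] = [cyclopropane]₀ × e^(-kt)
Step 2: [cyclopropane] = 2.9 × e^(-0.095 × 12)
Step 3: [cyclopropane] = 2.9 × e^(-1.14)
Step 4: [cyclopropane] = 2.9 × 0.319819 = 0.9275 M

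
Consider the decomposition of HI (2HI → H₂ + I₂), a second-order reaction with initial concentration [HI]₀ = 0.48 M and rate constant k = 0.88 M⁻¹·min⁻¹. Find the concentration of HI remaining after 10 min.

0.09188 M

Step 1: For a second-order reaction: 1/[HI] = 1/[HI]₀ + kt
Step 2: 1/[HI] = 1/0.48 + 0.88 × 10
Step 3: 1/[HI] = 2.083 + 8.8 = 10.88
Step 4: [HI] = 1/10.88 = 0.09188 M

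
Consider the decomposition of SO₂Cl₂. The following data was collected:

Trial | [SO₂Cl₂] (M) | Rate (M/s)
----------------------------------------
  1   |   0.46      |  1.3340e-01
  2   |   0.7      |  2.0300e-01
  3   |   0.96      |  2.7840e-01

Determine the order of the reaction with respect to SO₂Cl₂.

first order (1)

Step 1: Compare trials to find order n where rate₂/rate₁ = ([SO₂Cl₂]₂/[SO₂Cl₂]₁)^n
Step 2: rate₂/rate₁ = 2.0300e-01/1.3340e-01 = 1.522
Step 3: [SO₂Cl₂]₂/[SO₂Cl₂]₁ = 0.7/0.46 = 1.522
Step 4: n = ln(1.522)/ln(1.522) = 1.00 ≈ 1
Step 5: The reaction is first order in SO₂Cl₂.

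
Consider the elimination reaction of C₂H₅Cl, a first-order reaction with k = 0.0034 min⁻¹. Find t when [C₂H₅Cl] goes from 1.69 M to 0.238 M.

576.5 min

Step 1: For first-order: t = ln([C₂H₅Cl]₀/[C₂H₅Cl])/k
Step 2: t = ln(1.69/0.238)/0.0034
Step 3: t = ln(7.101)/0.0034
Step 4: t = 1.96/0.0034 = 576.5 min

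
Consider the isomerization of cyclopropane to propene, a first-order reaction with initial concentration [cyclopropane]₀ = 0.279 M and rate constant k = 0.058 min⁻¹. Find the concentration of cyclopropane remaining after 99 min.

0.0008951 M

Step 1: For a first-order reaction: [cyclopropane] = [cyclopropane]₀ × e^(-kt)
Step 2: [cyclopropane] = 0.279 × e^(-0.058 × 99)
Step 3: [cyclopropane] = 0.279 × e^(-5.742)
Step 4: [cyclopropane] = 0.279 × 0.00320835 = 0.0008951 M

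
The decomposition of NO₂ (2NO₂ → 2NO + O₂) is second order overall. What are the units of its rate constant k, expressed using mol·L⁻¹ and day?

(mol·L⁻¹)⁻¹·day⁻¹

Step 1: For overall order n, rate = k × (concentration)^n.
Step 2: Rate has units mol·L⁻¹·day⁻¹; concentration term has units (mol·L⁻¹)^2.
Step 3: k = rate / (concentration)^n, so units of k = (mol·L⁻¹)^(1-2)·day⁻¹ = (mol·L⁻¹)⁻¹·day⁻¹.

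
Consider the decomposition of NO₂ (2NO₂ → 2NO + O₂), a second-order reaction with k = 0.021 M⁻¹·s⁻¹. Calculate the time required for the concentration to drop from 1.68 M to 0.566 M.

55.79 s

Step 1: For second-order: t = (1/[NO₂] - 1/[NO₂]₀)/k
Step 2: t = (1/0.566 - 1/1.68)/0.021
Step 3: t = (1.767 - 0.5952)/0.021
Step 4: t = 1.172/0.021 = 55.79 s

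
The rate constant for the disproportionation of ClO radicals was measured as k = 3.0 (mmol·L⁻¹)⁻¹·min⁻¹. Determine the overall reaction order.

second order (2)

Step 1: The units of k for an nth-order reaction are (concentration)^(1-n)·(time)⁻¹.
Step 2: Here k has units (mmol·L⁻¹)⁻¹·min⁻¹, so the concentration exponent is -1.
Step 3: 1 - n = -1 ⇒ n = 2. The reaction is second order.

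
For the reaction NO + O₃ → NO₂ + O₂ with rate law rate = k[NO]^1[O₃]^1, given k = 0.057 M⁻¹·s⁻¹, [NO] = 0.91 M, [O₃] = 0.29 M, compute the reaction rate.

0.01504 M/s

Step 1: The rate law is rate = k[NO]^1[O₃]^1
Step 2: Substitute: rate = 0.057 × (0.91)^1 × (0.29)^1
Step 3: rate = 0.057 × 0.91 × 0.29 = 0.0150423 M/s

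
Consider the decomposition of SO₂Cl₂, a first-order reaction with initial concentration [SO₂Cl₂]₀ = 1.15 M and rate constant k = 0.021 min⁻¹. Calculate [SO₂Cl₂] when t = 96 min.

0.1532 M

Step 1: For a first-order reaction: [SO₂Cl₂] = [SO₂Cl₂]₀ × e^(-kt)
Step 2: [SO₂Cl₂] = 1.15 × e^(-0.021 × 96)
Step 3: [SO₂Cl₂] = 1.15 × e^(-2.016)
Step 4: [SO₂Cl₂] = 1.15 × 0.133187 = 0.1532 M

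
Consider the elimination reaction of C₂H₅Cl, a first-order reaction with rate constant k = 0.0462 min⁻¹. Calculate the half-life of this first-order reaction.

15 min

Step 1: For a first-order reaction, t₁/₂ = ln(2)/k
Step 2: t₁/₂ = ln(2)/0.0462
Step 3: t₁/₂ = 0.6931/0.0462 = 15 min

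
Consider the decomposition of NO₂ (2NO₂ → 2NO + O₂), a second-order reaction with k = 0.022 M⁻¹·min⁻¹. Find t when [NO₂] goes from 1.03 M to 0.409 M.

67.01 min

Step 1: For second-order: t = (1/[NO₂] - 1/[NO₂]₀)/k
Step 2: t = (1/0.409 - 1/1.03)/0.022
Step 3: t = (2.445 - 0.9709)/0.022
Step 4: t = 1.474/0.022 = 67.01 min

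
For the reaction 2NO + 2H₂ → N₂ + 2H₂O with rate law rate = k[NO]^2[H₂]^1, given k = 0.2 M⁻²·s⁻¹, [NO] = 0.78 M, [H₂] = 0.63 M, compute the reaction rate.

0.07666 M/s

Step 1: The rate law is rate = k[NO]^2[H₂]^1
Step 2: Substitute: rate = 0.2 × (0.78)^2 × (0.63)^1
Step 3: rate = 0.2 × 0.6084 × 0.63 = 0.0766584 M/s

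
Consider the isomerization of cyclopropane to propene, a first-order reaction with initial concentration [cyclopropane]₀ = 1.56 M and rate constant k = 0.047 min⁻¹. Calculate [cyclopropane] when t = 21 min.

0.5814 M

Step 1: For a first-order reaction: [cyclopropane] = [cyclopropane]₀ × e^(-kt)
Step 2: [cyclopropane] = 1.56 × e^(-0.047 × 21)
Step 3: [cyclopropane] = 1.56 × e^(-0.987)
Step 4: [cyclopropane] = 1.56 × 0.372693 = 0.5814 M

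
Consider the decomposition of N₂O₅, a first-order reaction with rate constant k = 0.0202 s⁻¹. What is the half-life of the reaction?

34.31 s

Step 1: For a first-order reaction, t₁/₂ = ln(2)/k
Step 2: t₁/₂ = ln(2)/0.0202
Step 3: t₁/₂ = 0.6931/0.0202 = 34.31 s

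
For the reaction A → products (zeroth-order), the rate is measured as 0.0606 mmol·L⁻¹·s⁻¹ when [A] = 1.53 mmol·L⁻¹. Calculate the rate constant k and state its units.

0.0606 mmol·L⁻¹·s⁻¹

Step 1: For a zeroth-order reaction, rate = k (independent of concentration).
Step 2: k = rate = 0.0606 mmol·L⁻¹·s⁻¹.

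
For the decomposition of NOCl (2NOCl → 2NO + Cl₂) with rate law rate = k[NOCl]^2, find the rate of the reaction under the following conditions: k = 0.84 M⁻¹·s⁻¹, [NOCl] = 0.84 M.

0.5927 M/s

Step 1: Identify the rate law: rate = k[NOCl]^2
Step 2: Substitute values: rate = 0.84 × (0.84)^2
Step 3: Calculate: rate = 0.84 × 0.7056 = 0.592704 M/s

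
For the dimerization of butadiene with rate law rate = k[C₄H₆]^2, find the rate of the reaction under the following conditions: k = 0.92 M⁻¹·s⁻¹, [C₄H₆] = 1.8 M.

2.981 M/s

Step 1: Identify the rate law: rate = k[C₄H₆]^2
Step 2: Substitute values: rate = 0.92 × (1.8)^2
Step 3: Calculate: rate = 0.92 × 3.24 = 2.9808 M/s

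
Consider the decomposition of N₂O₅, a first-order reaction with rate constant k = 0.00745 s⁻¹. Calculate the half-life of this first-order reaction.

93.04 s

Step 1: For a first-order reaction, t₁/₂ = ln(2)/k
Step 2: t₁/₂ = ln(2)/0.00745
Step 3: t₁/₂ = 0.6931/0.00745 = 93.04 s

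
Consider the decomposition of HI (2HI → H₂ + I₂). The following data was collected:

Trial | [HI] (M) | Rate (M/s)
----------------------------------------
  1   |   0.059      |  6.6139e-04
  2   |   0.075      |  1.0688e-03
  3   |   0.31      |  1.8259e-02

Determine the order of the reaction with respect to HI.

second order (2)

Step 1: Compare trials to find order n where rate₂/rate₁ = ([HI]₂/[HI]₁)^n
Step 2: rate₂/rate₁ = 1.0688e-03/6.6139e-04 = 1.616
Step 3: [HI]₂/[HI]₁ = 0.075/0.059 = 1.271
Step 4: n = ln(1.616)/ln(1.271) = 2.00 ≈ 2
Step 5: The reaction is second order in HI.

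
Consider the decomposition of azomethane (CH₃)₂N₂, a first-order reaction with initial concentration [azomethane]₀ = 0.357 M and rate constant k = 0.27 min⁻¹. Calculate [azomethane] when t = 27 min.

0.0002436 M

Step 1: For a first-order reaction: [azomethane] = [azomethane]₀ × e^(-kt)
Step 2: [azomethane] = 0.357 × e^(-0.27 × 27)
Step 3: [azomethane] = 0.357 × e^(-7.29)
Step 4: [azomethane] = 0.357 × 0.000682328 = 0.0002436 M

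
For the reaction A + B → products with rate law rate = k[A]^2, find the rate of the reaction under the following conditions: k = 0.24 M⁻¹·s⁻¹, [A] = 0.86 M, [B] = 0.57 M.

0.1775 M/s

Step 1: The rate law is rate = k[A]^2
Step 2: Note that the rate does not depend on [B] (zero order in B).
Step 3: rate = 0.24 × (0.86)^2 = 0.177504 M/s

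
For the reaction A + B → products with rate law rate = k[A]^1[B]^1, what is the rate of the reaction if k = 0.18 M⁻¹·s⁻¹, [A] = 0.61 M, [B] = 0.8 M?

0.08784 M/s

Step 1: The rate law is rate = k[A]^1[B]^1
Step 2: Substitute: rate = 0.18 × (0.61)^1 × (0.8)^1
Step 3: rate = 0.18 × 0.61 × 0.8 = 0.08784 M/s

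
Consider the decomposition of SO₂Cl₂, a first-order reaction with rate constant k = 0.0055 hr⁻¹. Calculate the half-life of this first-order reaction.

126 hr

Step 1: For a first-order reaction, t₁/₂ = ln(2)/k
Step 2: t₁/₂ = ln(2)/0.0055
Step 3: t₁/₂ = 0.6931/0.0055 = 126 hr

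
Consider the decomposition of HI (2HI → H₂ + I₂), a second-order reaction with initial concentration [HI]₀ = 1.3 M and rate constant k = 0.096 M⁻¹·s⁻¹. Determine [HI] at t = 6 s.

0.7434 M

Step 1: For a second-order reaction: 1/[HI] = 1/[HI]₀ + kt
Step 2: 1/[HI] = 1/1.3 + 0.096 × 6
Step 3: 1/[HI] = 0.7692 + 0.576 = 1.345
Step 4: [HI] = 1/1.345 = 0.7434 M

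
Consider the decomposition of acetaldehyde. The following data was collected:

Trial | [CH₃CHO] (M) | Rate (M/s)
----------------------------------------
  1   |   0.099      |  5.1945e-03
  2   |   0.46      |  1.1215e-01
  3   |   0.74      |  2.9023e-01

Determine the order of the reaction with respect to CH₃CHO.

second order (2)

Step 1: Compare trials to find order n where rate₂/rate₁ = ([CH₃CHO]₂/[CH₃CHO]₁)^n
Step 2: rate₂/rate₁ = 1.1215e-01/5.1945e-03 = 21.59
Step 3: [CH₃CHO]₂/[CH₃CHO]₁ = 0.46/0.099 = 4.646
Step 4: n = ln(21.59)/ln(4.646) = 2.00 ≈ 2
Step 5: The reaction is second order in CH₃CHO.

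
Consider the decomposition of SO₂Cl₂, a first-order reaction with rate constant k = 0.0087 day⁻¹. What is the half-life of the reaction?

79.67 day

Step 1: For a first-order reaction, t₁/₂ = ln(2)/k
Step 2: t₁/₂ = ln(2)/0.0087
Step 3: t₁/₂ = 0.6931/0.0087 = 79.67 day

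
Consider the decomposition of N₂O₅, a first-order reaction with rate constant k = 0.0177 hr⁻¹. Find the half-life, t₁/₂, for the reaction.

39.16 hr

Step 1: For a first-order reaction, t₁/₂ = ln(2)/k
Step 2: t₁/₂ = ln(2)/0.0177
Step 3: t₁/₂ = 0.6931/0.0177 = 39.16 hr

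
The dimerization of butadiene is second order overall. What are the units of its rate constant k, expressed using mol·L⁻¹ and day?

(mol·L⁻¹)⁻¹·day⁻¹

Step 1: For overall order n, rate = k × (concentration)^n.
Step 2: Rate has units mol·L⁻¹·day⁻¹; concentration term has units (mol·L⁻¹)^2.
Step 3: k = rate / (concentration)^n, so units of k = (mol·L⁻¹)^(1-2)·day⁻¹ = (mol·L⁻¹)⁻¹·day⁻¹.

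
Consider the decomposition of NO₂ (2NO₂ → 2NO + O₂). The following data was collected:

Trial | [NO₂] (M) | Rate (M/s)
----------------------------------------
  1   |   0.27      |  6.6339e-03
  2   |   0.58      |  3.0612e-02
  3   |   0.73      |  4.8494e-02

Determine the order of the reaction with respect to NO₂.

second order (2)

Step 1: Compare trials to find order n where rate₂/rate₁ = ([NO₂]₂/[NO₂]₁)^n
Step 2: rate₂/rate₁ = 3.0612e-02/6.6339e-03 = 4.615
Step 3: [NO₂]₂/[NO₂]₁ = 0.58/0.27 = 2.148
Step 4: n = ln(4.615)/ln(2.148) = 2.00 ≈ 2
Step 5: The reaction is second order in NO₂.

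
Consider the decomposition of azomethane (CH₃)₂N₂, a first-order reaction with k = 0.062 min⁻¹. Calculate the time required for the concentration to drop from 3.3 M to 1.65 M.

11.18 min

Step 1: For first-order: t = ln([azomethane]₀/[azomethane])/k
Step 2: t = ln(3.3/1.65)/0.062
Step 3: t = ln(2)/0.062
Step 4: t = 0.6931/0.062 = 11.18 min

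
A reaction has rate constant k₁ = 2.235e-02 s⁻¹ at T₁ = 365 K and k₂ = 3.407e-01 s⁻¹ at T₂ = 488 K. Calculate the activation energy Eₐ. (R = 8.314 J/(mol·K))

32.8 kJ/mol

Step 1: Use the two-temperature Arrhenius form: ln(k₂/k₁) = -Eₐ/R × (1/T₂ - 1/T₁)
Step 2: ln(k₂/k₁) = ln(3.407e-01/2.235e-02) = ln(15.2438) = 2.72418
Step 3: 1/T₂ - 1/T₁ = 1/488 - 1/365 = -6.905457e-04 K⁻¹
Step 4: Eₐ = -R × ln(k₂/k₁) / (1/T₂ - 1/T₁) = -8.314 × 2.72418 / -6.905457e-04
Step 5: Eₐ = 3.2798e+04 J/mol = 32.8 kJ/mol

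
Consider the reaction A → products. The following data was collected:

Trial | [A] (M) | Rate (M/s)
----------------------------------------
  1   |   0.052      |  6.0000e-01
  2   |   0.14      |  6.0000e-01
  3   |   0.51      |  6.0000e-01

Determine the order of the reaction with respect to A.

zeroth order (0)

Step 1: Compare trials - when concentration changes, rate stays constant.
Step 2: rate₂/rate₁ = 6.0000e-01/6.0000e-01 = 1
Step 3: [A]₂/[A]₁ = 0.14/0.052 = 2.692
Step 4: Since rate ratio ≈ (conc ratio)^0, the reaction is zeroth order.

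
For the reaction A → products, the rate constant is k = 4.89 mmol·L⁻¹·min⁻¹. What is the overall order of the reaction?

zeroth order (0)

Step 1: The units of k for an nth-order reaction are (concentration)^(1-n)·(time)⁻¹.
Step 2: Here k has units mmol·L⁻¹·min⁻¹, so the concentration exponent is 1.
Step 3: 1 - n = 1 ⇒ n = 0. The reaction is zeroth order.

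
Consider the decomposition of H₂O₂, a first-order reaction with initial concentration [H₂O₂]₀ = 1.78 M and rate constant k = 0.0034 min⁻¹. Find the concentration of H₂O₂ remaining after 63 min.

1.437 M

Step 1: For a first-order reaction: [H₂O₂] = [H₂O₂]₀ × e^(-kt)
Step 2: [H₂O₂] = 1.78 × e^(-0.0034 × 63)
Step 3: [H₂O₂] = 1.78 × e^(-0.2142)
Step 4: [H₂O₂] = 1.78 × 0.807187 = 1.437 M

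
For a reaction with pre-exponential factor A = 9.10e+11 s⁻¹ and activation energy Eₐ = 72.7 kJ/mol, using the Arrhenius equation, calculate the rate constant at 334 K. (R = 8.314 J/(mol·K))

3.88e+00 s⁻¹

Step 1: Use the Arrhenius equation: k = A × exp(-Eₐ/RT)
Step 2: Convert Eₐ to J/mol: 72.7 kJ/mol = 72700 J/mol
Step 3: Calculate the exponent: -Eₐ/(RT) = -72700/(8.314 × 334) = -26.18050
Step 4: k = 9.10e+11 × exp(-26.18050)
Step 5: k = 9.10e+11 × 4.26534e-12 = 3.8815e+00 s⁻¹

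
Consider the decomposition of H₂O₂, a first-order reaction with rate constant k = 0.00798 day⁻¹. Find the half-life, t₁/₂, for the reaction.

86.86 day

Step 1: For a first-order reaction, t₁/₂ = ln(2)/k
Step 2: t₁/₂ = ln(2)/0.00798
Step 3: t₁/₂ = 0.6931/0.00798 = 86.86 day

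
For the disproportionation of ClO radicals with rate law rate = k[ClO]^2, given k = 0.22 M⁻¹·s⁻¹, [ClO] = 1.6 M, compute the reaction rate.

0.5632 M/s

Step 1: Identify the rate law: rate = k[ClO]^2
Step 2: Substitute values: rate = 0.22 × (1.6)^2
Step 3: Calculate: rate = 0.22 × 2.56 = 0.5632 M/s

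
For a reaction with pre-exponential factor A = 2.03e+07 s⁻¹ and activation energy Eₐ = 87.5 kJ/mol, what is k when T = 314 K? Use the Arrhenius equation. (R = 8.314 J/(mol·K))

5.64e-08 s⁻¹

Step 1: Use the Arrhenius equation: k = A × exp(-Eₐ/RT)
Step 2: Convert Eₐ to J/mol: 87.5 kJ/mol = 87500 J/mol
Step 3: Calculate the exponent: -Eₐ/(RT) = -87500/(8.314 × 314) = -33.51725
Step 4: k = 2.03e+07 × exp(-33.51725)
Step 5: k = 2.03e+07 × 2.77743e-15 = 5.6382e-08 s⁻¹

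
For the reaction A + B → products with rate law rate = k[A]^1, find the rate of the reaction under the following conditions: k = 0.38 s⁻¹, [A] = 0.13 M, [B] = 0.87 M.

0.0494 M/s

Step 1: The rate law is rate = k[A]^1
Step 2: Note that the rate does not depend on [B] (zero order in B).
Step 3: rate = 0.38 × (0.13)^1 = 0.0494 M/s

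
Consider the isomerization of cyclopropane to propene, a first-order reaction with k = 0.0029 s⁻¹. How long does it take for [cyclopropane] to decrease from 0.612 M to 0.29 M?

257.5 s

Step 1: For first-order: t = ln([cyclopropane]₀/[cyclopropane])/k
Step 2: t = ln(0.612/0.29)/0.0029
Step 3: t = ln(2.11)/0.0029
Step 4: t = 0.7469/0.0029 = 257.5 s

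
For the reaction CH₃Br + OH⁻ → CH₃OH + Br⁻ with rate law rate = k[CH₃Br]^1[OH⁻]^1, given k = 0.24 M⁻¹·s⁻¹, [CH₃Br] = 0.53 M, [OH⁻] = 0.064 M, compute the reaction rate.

0.008141 M/s

Step 1: The rate law is rate = k[CH₃Br]^1[OH⁻]^1
Step 2: Substitute: rate = 0.24 × (0.53)^1 × (0.064)^1
Step 3: rate = 0.24 × 0.53 × 0.064 = 0.0081408 M/s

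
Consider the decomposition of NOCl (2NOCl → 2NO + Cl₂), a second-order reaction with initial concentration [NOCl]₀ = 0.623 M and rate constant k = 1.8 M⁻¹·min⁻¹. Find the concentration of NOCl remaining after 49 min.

0.01114 M

Step 1: For a second-order reaction: 1/[NOCl] = 1/[NOCl]₀ + kt
Step 2: 1/[NOCl] = 1/0.623 + 1.8 × 49
Step 3: 1/[NOCl] = 1.605 + 88.2 = 89.81
Step 4: [NOCl] = 1/89.81 = 0.01114 M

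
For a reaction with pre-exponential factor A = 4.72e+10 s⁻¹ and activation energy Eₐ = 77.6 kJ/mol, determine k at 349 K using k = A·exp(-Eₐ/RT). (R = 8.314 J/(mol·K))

1.15e-01 s⁻¹

Step 1: Use the Arrhenius equation: k = A × exp(-Eₐ/RT)
Step 2: Convert Eₐ to J/mol: 77.6 kJ/mol = 77600 J/mol
Step 3: Calculate the exponent: -Eₐ/(RT) = -77600/(8.314 × 349) = -26.74399
Step 4: k = 4.72e+10 × exp(-26.74399)
Step 5: k = 4.72e+10 × 2.42791e-12 = 1.1460e-01 s⁻¹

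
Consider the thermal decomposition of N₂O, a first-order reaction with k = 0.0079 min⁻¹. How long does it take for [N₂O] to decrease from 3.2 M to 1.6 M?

87.74 min

Step 1: For first-order: t = ln([N₂O]₀/[N₂O])/k
Step 2: t = ln(3.2/1.6)/0.0079
Step 3: t = ln(2)/0.0079
Step 4: t = 0.6931/0.0079 = 87.74 min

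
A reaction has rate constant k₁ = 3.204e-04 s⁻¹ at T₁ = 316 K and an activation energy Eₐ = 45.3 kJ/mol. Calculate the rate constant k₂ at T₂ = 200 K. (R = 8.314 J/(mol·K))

1.454e-08 s⁻¹

Step 1: Use the two-temperature Arrhenius form: ln(k₂/k₁) = -Eₐ/R × (1/T₂ - 1/T₁)
Step 2: Convert Eₐ to J/mol: 45.3 kJ/mol = 45300 J/mol
Step 3: 1/T₂ - 1/T₁ = 1/200 - 1/316 = 1.835443e-03 K⁻¹
Step 4: ln(k₂/k₁) = -45300/8.314 × 1.835443e-03 = -10.00067
Step 5: k₂ = k₁ × exp(-10.00067) = 3.204e-04 × 4.53695e-05 = 1.454e-08 s⁻¹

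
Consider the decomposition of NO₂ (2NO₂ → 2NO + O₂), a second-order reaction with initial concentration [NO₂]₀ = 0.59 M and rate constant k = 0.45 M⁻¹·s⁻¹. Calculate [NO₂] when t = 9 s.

0.1741 M

Step 1: For a second-order reaction: 1/[NO₂] = 1/[NO₂]₀ + kt
Step 2: 1/[NO₂] = 1/0.59 + 0.45 × 9
Step 3: 1/[NO₂] = 1.695 + 4.05 = 5.745
Step 4: [NO₂] = 1/5.745 = 0.1741 M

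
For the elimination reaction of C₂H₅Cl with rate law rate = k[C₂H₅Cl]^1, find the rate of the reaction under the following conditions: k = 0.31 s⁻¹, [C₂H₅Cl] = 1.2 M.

0.372 M/s

Step 1: Identify the rate law: rate = k[C₂H₅Cl]^1
Step 2: Substitute values: rate = 0.31 × (1.2)^1
Step 3: Calculate: rate = 0.31 × 1.2 = 0.372 M/s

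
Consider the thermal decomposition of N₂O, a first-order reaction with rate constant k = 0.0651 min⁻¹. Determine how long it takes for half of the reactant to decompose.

10.65 min

Step 1: For a first-order reaction, t₁/₂ = ln(2)/k
Step 2: t₁/₂ = ln(2)/0.0651
Step 3: t₁/₂ = 0.6931/0.0651 = 10.65 min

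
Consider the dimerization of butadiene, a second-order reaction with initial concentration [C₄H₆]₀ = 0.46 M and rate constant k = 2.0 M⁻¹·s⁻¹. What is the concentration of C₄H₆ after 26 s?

0.01846 M

Step 1: For a second-order reaction: 1/[C₄H₆] = 1/[C₄H₆]₀ + kt
Step 2: 1/[C₄H₆] = 1/0.46 + 2.0 × 26
Step 3: 1/[C₄H₆] = 2.174 + 52 = 54.17
Step 4: [C₄H₆] = 1/54.17 = 0.01846 M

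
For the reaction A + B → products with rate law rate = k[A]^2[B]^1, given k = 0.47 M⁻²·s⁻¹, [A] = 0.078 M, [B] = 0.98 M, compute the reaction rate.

0.002802 M/s

Step 1: The rate law is rate = k[A]^2[B]^1
Step 2: Substitute: rate = 0.47 × (0.078)^2 × (0.98)^1
Step 3: rate = 0.47 × 0.006084 × 0.98 = 0.00280229 M/s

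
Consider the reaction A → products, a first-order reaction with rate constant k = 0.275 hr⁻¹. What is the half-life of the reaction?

2.521 hr

Step 1: For a first-order reaction, t₁/₂ = ln(2)/k
Step 2: t₁/₂ = ln(2)/0.275
Step 3: t₁/₂ = 0.6931/0.275 = 2.521 hr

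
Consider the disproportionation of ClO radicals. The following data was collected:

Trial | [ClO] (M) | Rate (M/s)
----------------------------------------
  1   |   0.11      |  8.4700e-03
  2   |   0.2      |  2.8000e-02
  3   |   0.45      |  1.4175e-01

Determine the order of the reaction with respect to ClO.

second order (2)

Step 1: Compare trials to find order n where rate₂/rate₁ = ([ClO]₂/[ClO]₁)^n
Step 2: rate₂/rate₁ = 2.8000e-02/8.4700e-03 = 3.306
Step 3: [ClO]₂/[ClO]₁ = 0.2/0.11 = 1.818
Step 4: n = ln(3.306)/ln(1.818) = 2.00 ≈ 2
Step 5: The reaction is second order in ClO.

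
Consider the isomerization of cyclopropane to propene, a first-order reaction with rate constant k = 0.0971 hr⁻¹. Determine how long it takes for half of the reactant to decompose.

7.138 hr

Step 1: For a first-order reaction, t₁/₂ = ln(2)/k
Step 2: t₁/₂ = ln(2)/0.0971
Step 3: t₁/₂ = 0.6931/0.0971 = 7.138 hr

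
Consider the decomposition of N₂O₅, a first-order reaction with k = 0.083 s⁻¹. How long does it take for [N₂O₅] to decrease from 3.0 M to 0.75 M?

16.7 s

Step 1: For first-order: t = ln([N₂O₅]₀/[N₂O₅])/k
Step 2: t = ln(3.0/0.75)/0.083
Step 3: t = ln(4)/0.083
Step 4: t = 1.386/0.083 = 16.7 s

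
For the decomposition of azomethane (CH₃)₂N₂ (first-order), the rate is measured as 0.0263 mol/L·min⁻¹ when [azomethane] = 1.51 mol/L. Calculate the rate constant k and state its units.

0.01742 min⁻¹

Step 1: rate = k[azomethane]^1, so k = rate / [azomethane]^1.
Step 2: k = 0.0263 / (1.51)^1 = 0.0263 / 1.51.
Step 3: k = 0.01742 min⁻¹.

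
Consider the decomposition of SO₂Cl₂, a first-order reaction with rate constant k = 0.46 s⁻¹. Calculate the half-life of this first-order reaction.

1.507 s

Step 1: For a first-order reaction, t₁/₂ = ln(2)/k
Step 2: t₁/₂ = ln(2)/0.46
Step 3: t₁/₂ = 0.6931/0.46 = 1.507 s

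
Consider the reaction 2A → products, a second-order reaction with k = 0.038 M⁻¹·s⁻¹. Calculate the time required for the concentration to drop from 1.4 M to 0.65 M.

21.69 s

Step 1: For second-order: t = (1/[A] - 1/[A]₀)/k
Step 2: t = (1/0.65 - 1/1.4)/0.038
Step 3: t = (1.538 - 0.7143)/0.038
Step 4: t = 0.8242/0.038 = 21.69 s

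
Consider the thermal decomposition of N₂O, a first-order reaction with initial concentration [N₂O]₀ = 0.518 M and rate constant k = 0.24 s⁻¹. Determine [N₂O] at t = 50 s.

3.183e-06 M

Step 1: For a first-order reaction: [N₂O] = [N₂O]₀ × e^(-kt)
Step 2: [N₂O] = 0.518 × e^(-0.24 × 50)
Step 3: [N₂O] = 0.518 × e^(-12)
Step 4: [N₂O] = 0.518 × 6.14421e-06 = 3.183e-06 M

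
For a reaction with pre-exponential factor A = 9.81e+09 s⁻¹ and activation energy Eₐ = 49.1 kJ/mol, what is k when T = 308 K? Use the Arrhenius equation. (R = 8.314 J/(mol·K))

4.62e+01 s⁻¹

Step 1: Use the Arrhenius equation: k = A × exp(-Eₐ/RT)
Step 2: Convert Eₐ to J/mol: 49.1 kJ/mol = 49100 J/mol
Step 3: Calculate the exponent: -Eₐ/(RT) = -49100/(8.314 × 308) = -19.17435
Step 4: k = 9.81e+09 × exp(-19.17435)
Step 5: k = 9.81e+09 × 4.70636e-09 = 4.6169e+01 s⁻¹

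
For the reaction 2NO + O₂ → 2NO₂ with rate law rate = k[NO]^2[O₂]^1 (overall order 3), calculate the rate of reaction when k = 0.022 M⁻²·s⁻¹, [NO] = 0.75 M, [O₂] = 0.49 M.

0.006064 M/s

Step 1: The rate law is rate = k[NO]^2[O₂]^1, overall order = 2+1 = 3
Step 2: Substitute values: rate = 0.022 × (0.75)^2 × (0.49)^1
Step 3: rate = 0.022 × 0.5625 × 0.49 = 0.00606375 M/s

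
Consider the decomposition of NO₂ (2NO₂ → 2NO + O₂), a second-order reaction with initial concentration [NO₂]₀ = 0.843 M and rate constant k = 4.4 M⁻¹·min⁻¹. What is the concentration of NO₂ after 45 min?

0.00502 M

Step 1: For a second-order reaction: 1/[NO₂] = 1/[NO₂]₀ + kt
Step 2: 1/[NO₂] = 1/0.843 + 4.4 × 45
Step 3: 1/[NO₂] = 1.186 + 198 = 199.2
Step 4: [NO₂] = 1/199.2 = 0.00502 M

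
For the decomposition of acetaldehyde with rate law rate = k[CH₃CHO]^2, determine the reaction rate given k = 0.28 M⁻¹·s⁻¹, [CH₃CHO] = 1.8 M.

0.9072 M/s

Step 1: Identify the rate law: rate = k[CH₃CHO]^2
Step 2: Substitute values: rate = 0.28 × (1.8)^2
Step 3: Calculate: rate = 0.28 × 3.24 = 0.9072 M/s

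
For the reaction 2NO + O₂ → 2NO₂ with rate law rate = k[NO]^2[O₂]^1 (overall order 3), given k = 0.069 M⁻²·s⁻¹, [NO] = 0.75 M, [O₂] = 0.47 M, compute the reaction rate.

0.01824 M/s

Step 1: The rate law is rate = k[NO]^2[O₂]^1, overall order = 2+1 = 3
Step 2: Substitute values: rate = 0.069 × (0.75)^2 × (0.47)^1
Step 3: rate = 0.069 × 0.5625 × 0.47 = 0.0182419 M/s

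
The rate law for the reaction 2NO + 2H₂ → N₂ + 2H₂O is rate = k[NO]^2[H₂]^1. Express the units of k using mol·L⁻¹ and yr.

(mol·L⁻¹)⁻²·yr⁻¹

Step 1: Overall order = 2 + 1 = 3.
Step 2: rate has units mol·L⁻¹·yr⁻¹; [NO]^2[H₂]^1 has units (mol·L⁻¹)^3.
Step 3: k = rate/([NO]^2[H₂]^1), so units of k = (mol·L⁻¹)^(1-3)·yr⁻¹ = (mol·L⁻¹)⁻²·yr⁻¹.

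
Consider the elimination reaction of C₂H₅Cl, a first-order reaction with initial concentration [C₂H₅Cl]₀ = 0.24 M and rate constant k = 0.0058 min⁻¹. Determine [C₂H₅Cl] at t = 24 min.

0.2088 M

Step 1: For a first-order reaction: [C₂H₅Cl] = [C₂H₅Cl]₀ × e^(-kt)
Step 2: [C₂H₅Cl] = 0.24 × e^(-0.0058 × 24)
Step 3: [C₂H₅Cl] = 0.24 × e^(-0.1392)
Step 4: [C₂H₅Cl] = 0.24 × 0.870054 = 0.2088 M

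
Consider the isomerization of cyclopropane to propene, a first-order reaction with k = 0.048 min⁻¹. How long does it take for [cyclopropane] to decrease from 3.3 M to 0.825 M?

28.88 min

Step 1: For first-order: t = ln([cyclopropane]₀/[cyclopropane])/k
Step 2: t = ln(3.3/0.825)/0.048
Step 3: t = ln(4)/0.048
Step 4: t = 1.386/0.048 = 28.88 min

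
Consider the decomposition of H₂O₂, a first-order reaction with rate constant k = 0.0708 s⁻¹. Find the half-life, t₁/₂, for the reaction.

9.79 s

Step 1: For a first-order reaction, t₁/₂ = ln(2)/k
Step 2: t₁/₂ = ln(2)/0.0708
Step 3: t₁/₂ = 0.6931/0.0708 = 9.79 s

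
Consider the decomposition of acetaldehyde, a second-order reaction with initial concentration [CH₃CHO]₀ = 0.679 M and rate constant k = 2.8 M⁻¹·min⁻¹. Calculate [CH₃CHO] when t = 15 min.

0.023 M

Step 1: For a second-order reaction: 1/[CH₃CHO] = 1/[CH₃CHO]₀ + kt
Step 2: 1/[CH₃CHO] = 1/0.679 + 2.8 × 15
Step 3: 1/[CH₃CHO] = 1.473 + 42 = 43.47
Step 4: [CH₃CHO] = 1/43.47 = 0.023 M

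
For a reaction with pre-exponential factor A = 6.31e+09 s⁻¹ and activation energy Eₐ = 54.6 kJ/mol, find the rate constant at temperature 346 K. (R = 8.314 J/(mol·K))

3.61e+01 s⁻¹

Step 1: Use the Arrhenius equation: k = A × exp(-Eₐ/RT)
Step 2: Convert Eₐ to J/mol: 54.6 kJ/mol = 54600 J/mol
Step 3: Calculate the exponent: -Eₐ/(RT) = -54600/(8.314 × 346) = -18.98045
Step 4: k = 6.31e+09 × exp(-18.98045)
Step 5: k = 6.31e+09 × 5.71341e-09 = 3.6052e+01 s⁻¹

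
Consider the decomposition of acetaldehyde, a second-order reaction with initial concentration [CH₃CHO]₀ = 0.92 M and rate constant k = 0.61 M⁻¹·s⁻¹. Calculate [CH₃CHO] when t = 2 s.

0.4335 M

Step 1: For a second-order reaction: 1/[CH₃CHO] = 1/[CH₃CHO]₀ + kt
Step 2: 1/[CH₃CHO] = 1/0.92 + 0.61 × 2
Step 3: 1/[CH₃CHO] = 1.087 + 1.22 = 2.307
Step 4: [CH₃CHO] = 1/2.307 = 0.4335 M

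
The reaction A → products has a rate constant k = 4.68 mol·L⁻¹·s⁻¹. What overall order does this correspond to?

zeroth order (0)

Step 1: The units of k for an nth-order reaction are (concentration)^(1-n)·(time)⁻¹.
Step 2: Here k has units mol·L⁻¹·s⁻¹, so the concentration exponent is 1.
Step 3: 1 - n = 1 ⇒ n = 0. The reaction is zeroth order.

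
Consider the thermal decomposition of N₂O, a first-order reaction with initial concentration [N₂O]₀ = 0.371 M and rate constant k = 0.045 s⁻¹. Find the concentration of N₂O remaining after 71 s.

0.0152 M

Step 1: For a first-order reaction: [N₂O] = [N₂O]₀ × e^(-kt)
Step 2: [N₂O] = 0.371 × e^(-0.045 × 71)
Step 3: [N₂O] = 0.371 × e^(-3.195)
Step 4: [N₂O] = 0.371 × 0.0409665 = 0.0152 M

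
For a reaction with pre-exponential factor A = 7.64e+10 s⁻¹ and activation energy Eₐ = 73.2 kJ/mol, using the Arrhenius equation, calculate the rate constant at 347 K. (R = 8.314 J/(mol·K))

7.31e-01 s⁻¹

Step 1: Use the Arrhenius equation: k = A × exp(-Eₐ/RT)
Step 2: Convert Eₐ to J/mol: 73.2 kJ/mol = 73200 J/mol
Step 3: Calculate the exponent: -Eₐ/(RT) = -73200/(8.314 × 347) = -25.37299
Step 4: k = 7.64e+10 × exp(-25.37299)
Step 5: k = 7.64e+10 × 9.56424e-12 = 7.3071e-01 s⁻¹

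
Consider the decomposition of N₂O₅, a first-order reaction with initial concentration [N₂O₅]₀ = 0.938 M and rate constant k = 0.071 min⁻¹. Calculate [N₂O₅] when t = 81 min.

0.002982 M

Step 1: For a first-order reaction: [N₂O₅] = [N₂O₅]₀ × e^(-kt)
Step 2: [N₂O₅] = 0.938 × e^(-0.071 × 81)
Step 3: [N₂O₅] = 0.938 × e^(-5.751)
Step 4: [N₂O₅] = 0.938 × 0.0031796 = 0.002982 M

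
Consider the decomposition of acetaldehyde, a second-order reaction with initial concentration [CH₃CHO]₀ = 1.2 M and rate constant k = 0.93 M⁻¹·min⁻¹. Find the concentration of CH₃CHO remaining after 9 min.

0.1087 M

Step 1: For a second-order reaction: 1/[CH₃CHO] = 1/[CH₃CHO]₀ + kt
Step 2: 1/[CH₃CHO] = 1/1.2 + 0.93 × 9
Step 3: 1/[CH₃CHO] = 0.8333 + 8.37 = 9.203
Step 4: [CH₃CHO] = 1/9.203 = 0.1087 M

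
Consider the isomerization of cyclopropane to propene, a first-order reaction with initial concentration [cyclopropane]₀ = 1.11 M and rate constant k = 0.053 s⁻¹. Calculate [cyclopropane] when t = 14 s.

0.5285 M

Step 1: For a first-order reaction: [cyclopropane] = [cyclopropane]₀ × e^(-kt)
Step 2: [cyclopropane] = 1.11 × e^(-0.053 × 14)
Step 3: [cyclopropane] = 1.11 × e^(-0.742)
Step 4: [cyclopropane] = 1.11 × 0.476161 = 0.5285 M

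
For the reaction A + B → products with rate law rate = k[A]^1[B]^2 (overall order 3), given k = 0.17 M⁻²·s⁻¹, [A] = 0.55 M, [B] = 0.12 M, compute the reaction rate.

0.001346 M/s

Step 1: The rate law is rate = k[A]^1[B]^2, overall order = 1+2 = 3
Step 2: Substitute values: rate = 0.17 × (0.55)^1 × (0.12)^2
Step 3: rate = 0.17 × 0.55 × 0.0144 = 0.0013464 M/s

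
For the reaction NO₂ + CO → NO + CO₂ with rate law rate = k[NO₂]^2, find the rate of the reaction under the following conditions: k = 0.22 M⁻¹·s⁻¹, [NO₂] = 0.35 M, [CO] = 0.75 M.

0.02695 M/s

Step 1: The rate law is rate = k[NO₂]^2
Step 2: Note that the rate does not depend on [CO] (zero order in CO).
Step 3: rate = 0.22 × (0.35)^2 = 0.02695 M/s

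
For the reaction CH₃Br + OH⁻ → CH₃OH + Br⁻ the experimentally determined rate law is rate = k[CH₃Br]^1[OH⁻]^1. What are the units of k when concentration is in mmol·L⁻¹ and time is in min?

(mmol·L⁻¹)⁻¹·min⁻¹

Step 1: Overall order = 1 + 1 = 2.
Step 2: rate has units mmol·L⁻¹·min⁻¹; [CH₃Br]^1[OH⁻]^1 has units (mmol·L⁻¹)^2.
Step 3: k = rate/([CH₃Br]^1[OH⁻]^1), so units of k = (mmol·L⁻¹)^(1-2)·min⁻¹ = (mmol·L⁻¹)⁻¹·min⁻¹.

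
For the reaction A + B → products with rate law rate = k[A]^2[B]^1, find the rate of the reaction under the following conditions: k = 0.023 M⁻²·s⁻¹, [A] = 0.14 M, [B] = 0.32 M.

0.0001443 M/s

Step 1: The rate law is rate = k[A]^2[B]^1
Step 2: Substitute: rate = 0.023 × (0.14)^2 × (0.32)^1
Step 3: rate = 0.023 × 0.0196 × 0.32 = 0.000144256 M/s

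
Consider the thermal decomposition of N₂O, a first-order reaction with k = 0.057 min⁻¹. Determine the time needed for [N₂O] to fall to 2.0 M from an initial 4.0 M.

12.16 min

Step 1: For first-order: t = ln([N₂O]₀/[N₂O])/k
Step 2: t = ln(4.0/2.0)/0.057
Step 3: t = ln(2)/0.057
Step 4: t = 0.6931/0.057 = 12.16 min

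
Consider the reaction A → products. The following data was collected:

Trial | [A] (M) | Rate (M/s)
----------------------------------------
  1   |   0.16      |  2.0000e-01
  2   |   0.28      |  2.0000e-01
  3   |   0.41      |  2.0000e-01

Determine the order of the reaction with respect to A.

zeroth order (0)

Step 1: Compare trials - when concentration changes, rate stays constant.
Step 2: rate₂/rate₁ = 2.0000e-01/2.0000e-01 = 1
Step 3: [A]₂/[A]₁ = 0.28/0.16 = 1.75
Step 4: Since rate ratio ≈ (conc ratio)^0, the reaction is zeroth order.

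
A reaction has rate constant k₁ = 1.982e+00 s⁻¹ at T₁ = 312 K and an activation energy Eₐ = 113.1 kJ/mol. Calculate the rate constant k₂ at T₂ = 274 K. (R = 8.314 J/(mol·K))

4.688e-03 s⁻¹

Step 1: Use the two-temperature Arrhenius form: ln(k₂/k₁) = -Eₐ/R × (1/T₂ - 1/T₁)
Step 2: Convert Eₐ to J/mol: 113.1 kJ/mol = 113100 J/mol
Step 3: 1/T₂ - 1/T₁ = 1/274 - 1/312 = 4.445068e-04 K⁻¹
Step 4: ln(k₂/k₁) = -113100/8.314 × 4.445068e-04 = -6.04688
Step 5: k₂ = k₁ × exp(-6.04688) = 1.982e+00 × 2.36523e-03 = 4.688e-03 s⁻¹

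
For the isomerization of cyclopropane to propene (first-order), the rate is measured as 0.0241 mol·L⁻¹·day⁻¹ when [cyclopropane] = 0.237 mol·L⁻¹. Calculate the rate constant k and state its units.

0.1017 day⁻¹

Step 1: rate = k[cyclopropane]^1, so k = rate / [cyclopropane]^1.
Step 2: k = 0.0241 / (0.237)^1 = 0.0241 / 0.237.
Step 3: k = 0.1017 day⁻¹.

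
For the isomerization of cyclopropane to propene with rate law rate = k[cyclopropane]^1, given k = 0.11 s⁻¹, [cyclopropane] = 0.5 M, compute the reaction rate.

0.055 M/s

Step 1: Identify the rate law: rate = k[cyclopropane]^1
Step 2: Substitute values: rate = 0.11 × (0.5)^1
Step 3: Calculate: rate = 0.11 × 0.5 = 0.055 M/s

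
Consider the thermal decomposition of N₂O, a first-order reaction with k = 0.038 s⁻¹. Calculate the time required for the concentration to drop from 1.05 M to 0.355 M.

28.54 s

Step 1: For first-order: t = ln([N₂O]₀/[N₂O])/k
Step 2: t = ln(1.05/0.355)/0.038
Step 3: t = ln(2.958)/0.038
Step 4: t = 1.084/0.038 = 28.54 s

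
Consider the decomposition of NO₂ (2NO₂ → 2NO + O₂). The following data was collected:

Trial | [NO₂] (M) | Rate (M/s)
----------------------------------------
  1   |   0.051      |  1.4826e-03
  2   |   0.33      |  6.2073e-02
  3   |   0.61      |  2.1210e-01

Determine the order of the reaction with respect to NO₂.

second order (2)

Step 1: Compare trials to find order n where rate₂/rate₁ = ([NO₂]₂/[NO₂]₁)^n
Step 2: rate₂/rate₁ = 6.2073e-02/1.4826e-03 = 41.87
Step 3: [NO₂]₂/[NO₂]₁ = 0.33/0.051 = 6.471
Step 4: n = ln(41.87)/ln(6.471) = 2.00 ≈ 2
Step 5: The reaction is second order in NO₂.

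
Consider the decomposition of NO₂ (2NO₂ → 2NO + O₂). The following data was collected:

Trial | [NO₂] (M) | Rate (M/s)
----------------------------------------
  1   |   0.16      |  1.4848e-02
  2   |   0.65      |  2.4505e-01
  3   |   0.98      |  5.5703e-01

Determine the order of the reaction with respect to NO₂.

second order (2)

Step 1: Compare trials to find order n where rate₂/rate₁ = ([NO₂]₂/[NO₂]₁)^n
Step 2: rate₂/rate₁ = 2.4505e-01/1.4848e-02 = 16.5
Step 3: [NO₂]₂/[NO₂]₁ = 0.65/0.16 = 4.062
Step 4: n = ln(16.5)/ln(4.062) = 2.00 ≈ 2
Step 5: The reaction is second order in NO₂.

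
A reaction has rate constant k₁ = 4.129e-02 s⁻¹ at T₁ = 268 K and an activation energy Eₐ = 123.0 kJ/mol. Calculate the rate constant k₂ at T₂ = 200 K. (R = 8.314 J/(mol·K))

2.915e-10 s⁻¹

Step 1: Use the two-temperature Arrhenius form: ln(k₂/k₁) = -Eₐ/R × (1/T₂ - 1/T₁)
Step 2: Convert Eₐ to J/mol: 123.0 kJ/mol = 123000 J/mol
Step 3: 1/T₂ - 1/T₁ = 1/200 - 1/268 = 1.268657e-03 K⁻¹
Step 4: ln(k₂/k₁) = -123000/8.314 × 1.268657e-03 = -18.76892
Step 5: k₂ = k₁ × exp(-18.76892) = 4.129e-02 × 7.05930e-09 = 2.915e-10 s⁻¹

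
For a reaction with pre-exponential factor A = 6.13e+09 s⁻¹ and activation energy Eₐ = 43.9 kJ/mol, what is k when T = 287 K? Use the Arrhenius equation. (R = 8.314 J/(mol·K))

6.27e+01 s⁻¹

Step 1: Use the Arrhenius equation: k = A × exp(-Eₐ/RT)
Step 2: Convert Eₐ to J/mol: 43.9 kJ/mol = 43900 J/mol
Step 3: Calculate the exponent: -Eₐ/(RT) = -43900/(8.314 × 287) = -18.39808
Step 4: k = 6.13e+09 × exp(-18.39808)
Step 5: k = 6.13e+09 × 1.02286e-08 = 6.2701e+01 s⁻¹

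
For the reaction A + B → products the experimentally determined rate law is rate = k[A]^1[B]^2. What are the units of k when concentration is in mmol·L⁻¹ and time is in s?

(mmol·L⁻¹)⁻²·s⁻¹

Step 1: Overall order = 1 + 2 = 3.
Step 2: rate has units mmol·L⁻¹·s⁻¹; [A]^1[B]^2 has units (mmol·L⁻¹)^3.
Step 3: k = rate/([A]^1[B]^2), so units of k = (mmol·L⁻¹)^(1-3)·s⁻¹ = (mmol·L⁻¹)⁻²·s⁻¹.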